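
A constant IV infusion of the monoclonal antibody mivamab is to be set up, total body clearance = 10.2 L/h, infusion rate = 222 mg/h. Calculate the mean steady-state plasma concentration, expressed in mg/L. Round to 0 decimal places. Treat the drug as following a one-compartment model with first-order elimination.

At steady state Css = R₀ / CL = 222 / 10.20 = 21.76 mg/L

22 mg/L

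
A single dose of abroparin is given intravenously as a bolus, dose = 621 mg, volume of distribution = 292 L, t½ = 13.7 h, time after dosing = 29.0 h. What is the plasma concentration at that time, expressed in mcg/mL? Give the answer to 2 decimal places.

0.49 mcg/mL

C₀ = Dose / Vd = 621.0 / 292 = 2.127 mg/L
k = ln2 / t½ = 0.693147 / 13.7 = 0.05059 h⁻¹
C = C₀ · e^(−k·t) = 2.127 × e^(−0.05059 × 29.0)
  = 2.127 × 0.2306 = 0.4905 mg/L
(0.4905 mg/L = 0.4905 mcg/mL)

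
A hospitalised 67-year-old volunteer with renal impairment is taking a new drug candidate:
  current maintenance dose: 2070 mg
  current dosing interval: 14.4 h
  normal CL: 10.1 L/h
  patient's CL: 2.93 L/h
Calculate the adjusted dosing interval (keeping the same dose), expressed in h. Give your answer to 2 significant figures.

To keep the same average steady-state level, dosing rate must scale with clearance.
CL ratio = 2.93 / 10.1 = 0.2901
New interval (same dose) = 14.4 / 0.2901 = 49.64 h

50 h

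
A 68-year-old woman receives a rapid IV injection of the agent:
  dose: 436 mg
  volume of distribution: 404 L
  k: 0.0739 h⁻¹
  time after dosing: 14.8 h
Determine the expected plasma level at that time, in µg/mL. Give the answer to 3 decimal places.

0.362 µg/mL

C₀ = Dose / Vd = 436.0 / 404 = 1.079 mg/L
C = C₀ · e^(−k·t) = 1.079 × e^(−0.07390 × 14.8)
  = 1.079 × 0.3350 = 0.3615 mg/L
(0.3615 mg/L = 0.3615 µg/mL)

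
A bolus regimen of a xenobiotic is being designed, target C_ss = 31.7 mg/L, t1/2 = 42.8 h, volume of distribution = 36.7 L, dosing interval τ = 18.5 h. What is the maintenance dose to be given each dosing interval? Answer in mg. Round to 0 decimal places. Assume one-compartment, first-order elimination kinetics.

349 mg

k = ln2 / t½ = 0.693147 / 42.8 = 0.01620 h⁻¹
CL = k × Vd = 0.01620 × 36.7 = 0.5945 L/h
At steady state, Dose/τ = Css × CL.
Dose = Css × CL × τ = 31.7 × 0.5945 × 18.5 = 348.6 mg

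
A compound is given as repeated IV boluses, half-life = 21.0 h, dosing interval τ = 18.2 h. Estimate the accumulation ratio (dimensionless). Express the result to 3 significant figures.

k = ln2 / t½ = 0.693147 / 21.0 = 0.03301 h⁻¹
e^(−kτ) = e^(−0.03301 × 18.2) = 0.5484
Accumulation ratio R = 1 / (1 − e^(−kτ)) = 1 / (1 − 0.5484) = 2.214

2.21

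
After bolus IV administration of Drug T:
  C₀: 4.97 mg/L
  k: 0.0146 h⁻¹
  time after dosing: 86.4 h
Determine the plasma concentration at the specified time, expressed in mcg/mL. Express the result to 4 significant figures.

C = C₀ · e^(−k·t) = 4.970 × e^(−0.01460 × 86.4)
  = 4.970 × 0.2832 = 1.408 mg/L
(1.408 mg/L = 1.408 mcg/mL)

1.408 mcg/mL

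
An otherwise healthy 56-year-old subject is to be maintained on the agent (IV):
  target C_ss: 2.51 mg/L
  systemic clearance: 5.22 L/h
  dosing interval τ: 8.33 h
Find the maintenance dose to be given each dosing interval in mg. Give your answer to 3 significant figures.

At steady state, Dose/τ = Css × CL.
Dose = Css × CL × τ = 2.51 × 5.220 × 8.33 = 109.1 mg

109 mg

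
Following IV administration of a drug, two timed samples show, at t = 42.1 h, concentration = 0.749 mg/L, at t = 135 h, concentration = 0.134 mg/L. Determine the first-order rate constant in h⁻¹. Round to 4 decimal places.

0.0185 h⁻¹

k = ln(C₁/C₂) / (t₂ − t₁) = ln(0.749/0.134) / (135 − 42.1)
  = 1.721 / 92.90 = 0.01853 h⁻¹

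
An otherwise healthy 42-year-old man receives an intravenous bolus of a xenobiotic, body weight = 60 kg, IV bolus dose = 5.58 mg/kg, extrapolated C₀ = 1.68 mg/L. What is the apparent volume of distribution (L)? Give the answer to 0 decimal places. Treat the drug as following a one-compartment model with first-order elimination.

Dose = 5.58 × 60 = 334.8 mg
Vd = Dose / C₀ = 334.8 / 1.68 = 199.3 L

199 L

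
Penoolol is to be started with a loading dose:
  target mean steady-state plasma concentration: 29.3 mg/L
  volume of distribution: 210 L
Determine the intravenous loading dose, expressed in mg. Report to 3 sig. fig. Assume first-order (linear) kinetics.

LD = Css × Vd = 29.3 × 210 = 6153 mg

6150 mg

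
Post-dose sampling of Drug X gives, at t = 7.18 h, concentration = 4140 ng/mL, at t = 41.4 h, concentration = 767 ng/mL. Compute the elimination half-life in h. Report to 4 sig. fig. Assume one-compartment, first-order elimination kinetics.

14.07 h

k = ln(C₁/C₂) / (t₂ − t₁) = ln(4140/767) / (41.4 − 7.18)
  = 1.686 / 34.22 = 0.04927 h⁻¹
t½ = ln2 / k = 0.693147 / 0.04927 = 14.07 h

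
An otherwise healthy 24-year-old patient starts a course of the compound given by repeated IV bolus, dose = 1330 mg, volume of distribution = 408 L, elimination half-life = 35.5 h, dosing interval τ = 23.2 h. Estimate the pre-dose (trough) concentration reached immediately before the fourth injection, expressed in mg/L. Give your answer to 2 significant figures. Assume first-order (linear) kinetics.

4.2 mg/L

C₀ per dose = Dose / Vd = 1330 / 408 = 3.260 mg/L
k = ln2 / t½ = 0.693147 / 35.5 = 0.01953 h⁻¹
Fraction remaining after one interval: r = e^(−kτ) = e^(−0.01953 × 23.2) = 0.6357
Before dose 4, 3 doses have been given (aged 1τ, 2τ, 3τ).
C_trough = C₀ × (r + r² + … + r^3) = C₀ × r(1−r^3)/(1−r)
        = 3.260 × 0.6357 × (1 − 0.2569) / (1 − 0.6357) = 4.227 mg/L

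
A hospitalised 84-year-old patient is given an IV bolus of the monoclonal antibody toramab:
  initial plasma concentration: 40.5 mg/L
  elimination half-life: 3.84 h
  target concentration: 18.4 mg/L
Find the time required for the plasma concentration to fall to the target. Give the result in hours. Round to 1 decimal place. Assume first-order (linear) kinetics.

k = ln2 / t½ = 0.693147 / 3.84 = 0.1805 h⁻¹
t = ln(C₀ / C) / k = ln(40.50 / 18.4) / 0.1805
  = ln(2.201) / 0.1805 = 0.7889 / 0.1805 = 4.371 h

4.4 h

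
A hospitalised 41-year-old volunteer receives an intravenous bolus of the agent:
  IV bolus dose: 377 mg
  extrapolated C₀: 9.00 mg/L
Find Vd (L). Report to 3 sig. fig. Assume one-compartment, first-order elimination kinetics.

41.9 L

Vd = Dose / C₀ = 377.0 / 9.00 = 41.89 L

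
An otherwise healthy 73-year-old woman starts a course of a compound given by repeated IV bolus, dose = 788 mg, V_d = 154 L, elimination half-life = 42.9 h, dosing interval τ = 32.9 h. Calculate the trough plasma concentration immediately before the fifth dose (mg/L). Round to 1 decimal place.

C₀ per dose = Dose / Vd = 788 / 154 = 5.117 mg/L
k = ln2 / t½ = 0.693147 / 42.9 = 0.01616 h⁻¹
Fraction remaining after one interval: r = e^(−kτ) = e^(−0.01616 × 32.9) = 0.5876
Before dose 5, 4 doses have been given (aged 1τ, 2τ, 3τ, 4τ).
C_trough = C₀ × (r + r² + … + r^4) = C₀ × r(1−r^4)/(1−r)
        = 5.117 × 0.5876 × (1 − 0.1192) / (1 − 0.5876) = 6.422 mg/L

6.4 mg/L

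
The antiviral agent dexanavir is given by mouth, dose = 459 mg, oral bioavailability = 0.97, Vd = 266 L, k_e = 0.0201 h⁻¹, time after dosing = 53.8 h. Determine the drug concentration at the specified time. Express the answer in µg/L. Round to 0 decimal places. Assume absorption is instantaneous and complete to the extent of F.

568 µg/L

Amount reaching circulation = F × Dose = 0.97 × 459.0 = 445.2 mg
C₀ = F·Dose / Vd = 445.2 / 266 = 1.674 mg/L
C = C₀ · e^(−k·t) = 1.674 × e^(−0.02010 × 53.8)
  = 1.674 × 0.3391 = 0.5677 mg/L
Convert: 0.5677 mg/L × 1000 = 567.7 µg/L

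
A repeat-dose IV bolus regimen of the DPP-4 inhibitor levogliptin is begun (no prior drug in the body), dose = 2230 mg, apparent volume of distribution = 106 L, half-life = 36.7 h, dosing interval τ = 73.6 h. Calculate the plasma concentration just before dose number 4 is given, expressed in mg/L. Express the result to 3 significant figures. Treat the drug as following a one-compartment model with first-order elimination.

6.87 mg/L

C₀ per dose = Dose / Vd = 2230 / 106 = 21.04 mg/L
k = ln2 / t½ = 0.693147 / 36.7 = 0.01889 h⁻¹
Fraction remaining after one interval: r = e^(−kτ) = e^(−0.01889 × 73.6) = 0.2490
Before dose 4, 3 doses have been given (aged 1τ, 2τ, 3τ).
C_trough = C₀ × (r + r² + … + r^3) = C₀ × r(1−r^3)/(1−r)
        = 21.04 × 0.2490 × (1 − 0.01544) / (1 − 0.2490) = 6.868 mg/L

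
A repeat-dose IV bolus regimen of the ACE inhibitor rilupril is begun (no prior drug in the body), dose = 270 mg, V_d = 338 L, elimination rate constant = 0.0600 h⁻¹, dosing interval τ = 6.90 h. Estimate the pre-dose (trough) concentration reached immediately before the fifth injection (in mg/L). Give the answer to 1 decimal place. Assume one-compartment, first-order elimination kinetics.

1.3 mg/L

C₀ per dose = Dose / Vd = 270 / 338 = 0.7988 mg/L
Fraction remaining after one interval: r = e^(−kτ) = e^(−0.06000 × 6.90) = 0.6610
Before dose 5, 4 doses have been given (aged 1τ, 2τ, 3τ, 4τ).
C_trough = C₀ × (r + r² + … + r^4) = C₀ × r(1−r^4)/(1−r)
        = 0.7988 × 0.6610 × (1 − 0.1909) / (1 − 0.6610) = 1.260 mg/L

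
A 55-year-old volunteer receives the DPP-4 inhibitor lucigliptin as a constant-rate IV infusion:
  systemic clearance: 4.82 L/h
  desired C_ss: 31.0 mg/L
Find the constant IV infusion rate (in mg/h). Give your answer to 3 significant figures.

At steady state, infusion rate R₀ = Css × CL = 31.0 × 4.820 = 149.4 mg/h

149 mg/h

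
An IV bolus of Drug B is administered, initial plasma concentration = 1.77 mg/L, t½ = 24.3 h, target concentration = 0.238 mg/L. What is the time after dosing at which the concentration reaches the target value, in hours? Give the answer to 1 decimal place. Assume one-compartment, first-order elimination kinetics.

k = ln2 / t½ = 0.693147 / 24.3 = 0.02852 h⁻¹
t = ln(C₀ / C) / k = ln(1.770 / 0.238) / 0.02852
  = ln(7.437) / 0.02852 = 2.006 / 0.02852 = 70.34 h

70.3 h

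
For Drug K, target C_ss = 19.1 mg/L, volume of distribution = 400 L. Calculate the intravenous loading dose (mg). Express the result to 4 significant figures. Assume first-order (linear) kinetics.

LD = Css × Vd = 19.1 × 400 = 7640 mg

7640 mg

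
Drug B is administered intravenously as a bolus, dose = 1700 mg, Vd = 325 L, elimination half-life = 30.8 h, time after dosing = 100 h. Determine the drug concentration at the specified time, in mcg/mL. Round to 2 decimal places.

C₀ = Dose / Vd = 1700 / 325 = 5.231 mg/L
k = ln2 / t½ = 0.693147 / 30.8 = 0.02250 h⁻¹
C = C₀ · e^(−k·t) = 5.231 × e^(−0.02250 × 100)
  = 5.231 × 0.1054 = 0.5513 mg/L
(0.5513 mg/L = 0.5513 mcg/mL)

0.55 mcg/mL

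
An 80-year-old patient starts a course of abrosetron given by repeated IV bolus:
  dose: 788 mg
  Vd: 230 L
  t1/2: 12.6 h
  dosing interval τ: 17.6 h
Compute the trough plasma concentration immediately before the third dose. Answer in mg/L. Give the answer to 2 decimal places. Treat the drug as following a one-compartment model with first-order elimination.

C₀ per dose = Dose / Vd = 788 / 230 = 3.426 mg/L
k = ln2 / t½ = 0.693147 / 12.6 = 0.05501 h⁻¹
Fraction remaining after one interval: r = e^(−kτ) = e^(−0.05501 × 17.6) = 0.3798
Before dose 3, 2 doses have been given (aged 1τ, 2τ).
C_trough = C₀ × (r + r²) = 3.426 × (0.3798 + 0.1442) = 1.795 mg/L

1.80 mg/L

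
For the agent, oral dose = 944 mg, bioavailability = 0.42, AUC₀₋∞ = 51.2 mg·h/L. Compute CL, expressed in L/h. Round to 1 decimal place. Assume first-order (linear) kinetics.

CL = F·Dose / AUC = 0.42 × 944 / 51.2 = 7.744 L/h

7.7 L/h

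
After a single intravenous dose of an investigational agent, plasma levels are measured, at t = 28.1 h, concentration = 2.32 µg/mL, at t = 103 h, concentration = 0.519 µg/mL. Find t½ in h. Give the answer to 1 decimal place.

k = ln(C₁/C₂) / (t₂ − t₁) = ln(2.32/0.519) / (103 − 28.1)
  = 1.497 / 74.90 = 0.01999 h⁻¹
t½ = ln2 / k = 0.693147 / 0.01999 = 34.67 h

34.7 h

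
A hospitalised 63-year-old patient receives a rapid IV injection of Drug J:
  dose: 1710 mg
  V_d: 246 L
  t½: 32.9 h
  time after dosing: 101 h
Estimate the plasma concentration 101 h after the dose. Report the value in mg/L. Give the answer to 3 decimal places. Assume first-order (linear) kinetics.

0.828 mg/L

C₀ = Dose / Vd = 1710 / 246 = 6.951 mg/L
k = ln2 / t½ = 0.693147 / 32.9 = 0.02107 h⁻¹
C = C₀ · e^(−k·t) = 6.951 × e^(−0.02107 × 101)
  = 6.951 × 0.1191 = 0.8279 mg/L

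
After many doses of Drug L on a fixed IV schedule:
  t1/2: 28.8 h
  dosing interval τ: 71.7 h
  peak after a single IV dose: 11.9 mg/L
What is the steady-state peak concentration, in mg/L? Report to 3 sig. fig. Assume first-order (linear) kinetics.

k = ln2 / t½ = 0.693147 / 28.8 = 0.02407 h⁻¹
e^(−kτ) = e^(−0.02407 × 71.7) = 0.1780
Accumulation ratio R = 1 / (1 − e^(−kτ)) = 1 / (1 − 0.1780) = 1.217
Steady-state peak = C₀ × R = 11.9 × 1.217 = 14.48 mg/L

14.5 mg/L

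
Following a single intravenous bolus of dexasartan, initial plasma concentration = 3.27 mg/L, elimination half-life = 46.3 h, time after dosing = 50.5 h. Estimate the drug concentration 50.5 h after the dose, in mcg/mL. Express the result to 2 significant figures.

k = ln2 / t½ = 0.693147 / 46.3 = 0.01497 h⁻¹
C = C₀ · e^(−k·t) = 3.270 × e^(−0.01497 × 50.5)
  = 3.270 × 0.4695 = 1.535 mg/L
(1.535 mg/L = 1.535 mcg/mL)

1.5 mcg/mL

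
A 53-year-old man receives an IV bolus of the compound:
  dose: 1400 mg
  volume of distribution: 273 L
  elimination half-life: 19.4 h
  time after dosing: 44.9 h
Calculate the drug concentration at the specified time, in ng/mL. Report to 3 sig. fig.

C₀ = Dose / Vd = 1400 / 273 = 5.128 mg/L
k = ln2 / t½ = 0.693147 / 19.4 = 0.03573 h⁻¹
C = C₀ · e^(−k·t) = 5.128 × e^(−0.03573 × 44.9)
  = 5.128 × 0.2010 = 1.031 mg/L
Convert: 1.031 mg/L × 1000 = 1031 ng/mL

1030 ng/mL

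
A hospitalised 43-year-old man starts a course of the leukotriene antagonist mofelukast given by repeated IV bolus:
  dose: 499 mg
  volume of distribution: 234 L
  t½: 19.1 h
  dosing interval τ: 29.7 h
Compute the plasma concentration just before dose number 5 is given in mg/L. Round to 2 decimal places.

1.09 mg/L

C₀ per dose = Dose / Vd = 499 / 234 = 2.132 mg/L
k = ln2 / t½ = 0.693147 / 19.1 = 0.03629 h⁻¹
Fraction remaining after one interval: r = e^(−kτ) = e^(−0.03629 × 29.7) = 0.3403
Before dose 5, 4 doses have been given (aged 1τ, 2τ, 3τ, 4τ).
C_trough = C₀ × (r + r² + … + r^4) = C₀ × r(1−r^4)/(1−r)
        = 2.132 × 0.3403 × (1 − 0.01341) / (1 − 0.3403) = 1.085 mg/L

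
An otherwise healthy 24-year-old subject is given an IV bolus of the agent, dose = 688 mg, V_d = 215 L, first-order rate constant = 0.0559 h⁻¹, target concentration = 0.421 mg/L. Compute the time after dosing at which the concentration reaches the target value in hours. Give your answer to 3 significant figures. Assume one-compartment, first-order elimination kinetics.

C₀ = Dose / Vd = 688.0 / 215 = 3.200 mg/L
t = ln(C₀ / C) / k = ln(3.200 / 0.421) / 0.05590
  = ln(7.601) / 0.05590 = 2.028 / 0.05590 = 36.28 h

36.3 h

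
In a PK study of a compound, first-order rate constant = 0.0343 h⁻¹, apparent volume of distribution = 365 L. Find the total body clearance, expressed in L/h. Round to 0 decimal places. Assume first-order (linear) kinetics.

CL = k × Vd = 0.0343 × 365 = 12.52 L/h

13 L/h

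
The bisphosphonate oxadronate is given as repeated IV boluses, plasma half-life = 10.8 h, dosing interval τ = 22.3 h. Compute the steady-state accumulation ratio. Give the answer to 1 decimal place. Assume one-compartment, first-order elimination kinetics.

1.3

k = ln2 / t½ = 0.693147 / 10.8 = 0.06418 h⁻¹
e^(−kτ) = e^(−0.06418 × 22.3) = 0.2390
Accumulation ratio R = 1 / (1 − e^(−kτ)) = 1 / (1 − 0.2390) = 1.314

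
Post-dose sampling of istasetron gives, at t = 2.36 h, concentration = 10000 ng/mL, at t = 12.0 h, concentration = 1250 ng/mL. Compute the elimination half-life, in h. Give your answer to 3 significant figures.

k = ln(C₁/C₂) / (t₂ − t₁) = ln(10000/1250) / (12.0 − 2.36)
  = 2.079 / 9.640 = 0.2157 h⁻¹
t½ = ln2 / k = 0.693147 / 0.2157 = 3.213 h

3.21 h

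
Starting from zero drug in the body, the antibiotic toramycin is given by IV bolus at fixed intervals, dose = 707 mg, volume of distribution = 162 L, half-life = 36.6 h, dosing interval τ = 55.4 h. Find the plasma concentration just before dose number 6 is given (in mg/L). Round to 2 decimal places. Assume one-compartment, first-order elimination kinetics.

2.34 mg/L

C₀ per dose = Dose / Vd = 707 / 162 = 4.364 mg/L
k = ln2 / t½ = 0.693147 / 36.6 = 0.01894 h⁻¹
Fraction remaining after one interval: r = e^(−kτ) = e^(−0.01894 × 55.4) = 0.3502
Before dose 6, 5 doses have been given (aged 1τ, 2τ, 3τ, 4τ, 5τ).
C_trough = C₀ × (r + r² + … + r^5) = C₀ × r(1−r^5)/(1−r)
        = 4.364 × 0.3502 × (1 − 0.005267) / (1 − 0.3502) = 2.340 mg/L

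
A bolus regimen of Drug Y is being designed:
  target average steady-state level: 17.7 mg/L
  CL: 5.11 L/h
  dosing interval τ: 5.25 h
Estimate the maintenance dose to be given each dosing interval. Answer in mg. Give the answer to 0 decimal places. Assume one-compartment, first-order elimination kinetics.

475 mg

At steady state, Dose/τ = Css × CL.
Dose = Css × CL × τ = 17.7 × 5.110 × 5.25 = 474.8 mg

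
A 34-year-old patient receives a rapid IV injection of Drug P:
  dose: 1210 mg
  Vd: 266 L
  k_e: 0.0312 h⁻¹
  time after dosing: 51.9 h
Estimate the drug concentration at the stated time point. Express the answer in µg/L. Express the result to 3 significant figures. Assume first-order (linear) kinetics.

C₀ = Dose / Vd = 1210 / 266 = 4.549 mg/L
C = C₀ · e^(−k·t) = 4.549 × e^(−0.03120 × 51.9)
  = 4.549 × 0.1980 = 0.9007 mg/L
Convert: 0.9007 mg/L × 1000 = 900.7 µg/L

901 µg/L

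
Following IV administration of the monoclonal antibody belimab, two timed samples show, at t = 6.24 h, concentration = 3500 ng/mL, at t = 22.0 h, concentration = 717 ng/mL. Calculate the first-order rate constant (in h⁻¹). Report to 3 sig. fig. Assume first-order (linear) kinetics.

0.101 h⁻¹

k = ln(C₁/C₂) / (t₂ − t₁) = ln(3500/717) / (22.0 − 6.24)
  = 1.585 / 15.76 = 0.1006 h⁻¹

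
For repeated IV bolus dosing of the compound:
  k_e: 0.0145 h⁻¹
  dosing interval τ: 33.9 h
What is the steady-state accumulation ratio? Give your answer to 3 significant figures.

2.58

e^(−kτ) = e^(−0.01450 × 33.9) = 0.6117
Accumulation ratio R = 1 / (1 − e^(−kτ)) = 1 / (1 − 0.6117) = 2.575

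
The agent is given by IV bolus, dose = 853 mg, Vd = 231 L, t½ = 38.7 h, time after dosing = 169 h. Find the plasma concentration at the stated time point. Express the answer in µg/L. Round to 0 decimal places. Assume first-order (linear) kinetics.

179 µg/L

C₀ = Dose / Vd = 853.0 / 231 = 3.693 mg/L
k = ln2 / t½ = 0.693147 / 38.7 = 0.01791 h⁻¹
C = C₀ · e^(−k·t) = 3.693 × e^(−0.01791 × 169)
  = 3.693 × 0.04847 = 0.1790 mg/L
Convert: 0.1790 mg/L × 1000 = 179.0 µg/L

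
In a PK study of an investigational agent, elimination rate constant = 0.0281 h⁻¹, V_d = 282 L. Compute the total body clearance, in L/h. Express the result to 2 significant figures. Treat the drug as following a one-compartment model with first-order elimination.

CL = k × Vd = 0.0281 × 282 = 7.924 L/h

7.9 L/h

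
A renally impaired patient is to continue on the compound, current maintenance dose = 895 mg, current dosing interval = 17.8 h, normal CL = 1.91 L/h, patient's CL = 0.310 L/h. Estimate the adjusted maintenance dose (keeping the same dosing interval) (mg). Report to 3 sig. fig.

To keep the same average steady-state level, dosing rate must scale with clearance.
CL ratio = 0.310 / 1.91 = 0.1623
New dose (same interval) = 895 × 0.1623 = 145.3 mg

145 mg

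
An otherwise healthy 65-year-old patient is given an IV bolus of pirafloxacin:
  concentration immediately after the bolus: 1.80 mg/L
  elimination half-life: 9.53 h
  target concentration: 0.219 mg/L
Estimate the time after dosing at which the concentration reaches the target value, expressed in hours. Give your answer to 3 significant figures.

29.0 h

k = ln2 / t½ = 0.693147 / 9.53 = 0.07273 h⁻¹
t = ln(C₀ / C) / k = ln(1.800 / 0.219) / 0.07273
  = ln(8.219) / 0.07273 = 2.106 / 0.07273 = 28.96 h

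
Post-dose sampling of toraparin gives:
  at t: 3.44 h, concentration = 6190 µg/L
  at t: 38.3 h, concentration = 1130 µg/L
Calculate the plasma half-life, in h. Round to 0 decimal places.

14 h

k = ln(C₁/C₂) / (t₂ − t₁) = ln(6190/1130) / (38.3 − 3.44)
  = 1.701 / 34.86 = 0.04880 h⁻¹
t½ = ln2 / k = 0.693147 / 0.04880 = 14.20 h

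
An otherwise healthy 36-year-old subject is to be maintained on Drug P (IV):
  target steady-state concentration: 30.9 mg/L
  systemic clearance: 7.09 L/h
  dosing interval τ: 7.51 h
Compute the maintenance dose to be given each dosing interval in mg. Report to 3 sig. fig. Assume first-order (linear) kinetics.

1650 mg

At steady state, Dose/τ = Css × CL.
Dose = Css × CL × τ = 30.9 × 7.090 × 7.51 = 1645 mg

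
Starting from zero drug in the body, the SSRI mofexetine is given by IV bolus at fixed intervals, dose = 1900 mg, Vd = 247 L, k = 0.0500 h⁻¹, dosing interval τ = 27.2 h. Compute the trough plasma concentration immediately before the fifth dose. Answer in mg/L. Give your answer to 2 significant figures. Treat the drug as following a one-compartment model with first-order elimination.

2.6 mg/L

C₀ per dose = Dose / Vd = 1900 / 247 = 7.692 mg/L
Fraction remaining after one interval: r = e^(−kτ) = e^(−0.05000 × 27.2) = 0.2567
Before dose 5, 4 doses have been given (aged 1τ, 2τ, 3τ, 4τ).
C_trough = C₀ × (r + r² + … + r^4) = C₀ × r(1−r^4)/(1−r)
        = 7.692 × 0.2567 × (1 − 0.004342) / (1 − 0.2567) = 2.645 mg/L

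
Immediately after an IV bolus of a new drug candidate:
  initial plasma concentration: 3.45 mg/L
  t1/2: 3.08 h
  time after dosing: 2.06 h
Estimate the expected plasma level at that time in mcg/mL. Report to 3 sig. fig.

2.17 mcg/mL

k = ln2 / t½ = 0.693147 / 3.08 = 0.2250 h⁻¹
C = C₀ · e^(−k·t) = 3.450 × e^(−0.2250 × 2.06)
  = 3.450 × 0.6291 = 2.170 mg/L
(2.170 mg/L = 2.170 mcg/mL)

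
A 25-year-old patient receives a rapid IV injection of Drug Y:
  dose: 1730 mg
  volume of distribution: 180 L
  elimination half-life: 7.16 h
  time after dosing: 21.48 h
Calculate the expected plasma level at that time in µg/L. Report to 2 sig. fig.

C₀ = Dose / Vd = 1730 / 180 = 9.611 mg/L
k = ln2 / t½ = 0.693147 / 7.16 = 0.09681 h⁻¹
t / t½ = 21.48 / 7.16 = 3 half-lives
C = C₀ × (1/2)^3 = 9.611 × 0.1250 = 1.201 mg/L
Convert: 1.201 mg/L × 1000 = 1201 µg/L

1200 µg/L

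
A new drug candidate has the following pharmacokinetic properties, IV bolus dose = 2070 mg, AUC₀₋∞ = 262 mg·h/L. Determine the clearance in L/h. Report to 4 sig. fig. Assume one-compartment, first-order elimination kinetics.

CL = Dose / AUC = 2070 / 262 = 7.901 L/h

7.901 L/h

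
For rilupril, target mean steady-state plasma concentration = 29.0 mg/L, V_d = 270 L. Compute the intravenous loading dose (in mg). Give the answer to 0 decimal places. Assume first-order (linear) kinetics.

7830 mg

LD = Css × Vd = 29.0 × 270 = 7830 mg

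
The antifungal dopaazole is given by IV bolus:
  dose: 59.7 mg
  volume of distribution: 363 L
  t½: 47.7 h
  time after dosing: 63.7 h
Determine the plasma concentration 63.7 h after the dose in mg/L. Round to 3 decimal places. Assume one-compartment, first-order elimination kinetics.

0.065 mg/L

C₀ = Dose / Vd = 59.70 / 363 = 0.1645 mg/L
k = ln2 / t½ = 0.693147 / 47.7 = 0.01453 h⁻¹
C = C₀ · e^(−k·t) = 0.1645 × e^(−0.01453 × 63.7)
  = 0.1645 × 0.3963 = 0.06519 mg/L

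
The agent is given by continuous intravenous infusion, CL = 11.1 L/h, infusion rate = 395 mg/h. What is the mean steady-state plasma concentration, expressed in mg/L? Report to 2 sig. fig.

At steady state Css = R₀ / CL = 395 / 11.10 = 35.59 mg/L

36 mg/L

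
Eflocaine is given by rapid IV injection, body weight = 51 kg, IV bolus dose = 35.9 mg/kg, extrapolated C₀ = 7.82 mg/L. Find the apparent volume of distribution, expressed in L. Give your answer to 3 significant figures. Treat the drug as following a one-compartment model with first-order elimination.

Dose = 35.9 × 51 = 1831 mg
Vd = Dose / C₀ = 1831 / 7.82 = 234.1 L

234 L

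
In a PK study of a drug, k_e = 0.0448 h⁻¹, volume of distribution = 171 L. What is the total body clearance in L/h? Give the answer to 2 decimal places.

7.66 L/h

CL = k × Vd = 0.0448 × 171 = 7.661 L/h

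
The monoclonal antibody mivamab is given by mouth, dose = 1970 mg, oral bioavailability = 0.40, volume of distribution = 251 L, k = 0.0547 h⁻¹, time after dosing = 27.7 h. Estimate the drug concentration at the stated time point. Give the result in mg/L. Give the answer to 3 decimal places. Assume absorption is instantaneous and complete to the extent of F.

Amount reaching circulation = F × Dose = 0.40 × 1970 = 788.0 mg
C₀ = F·Dose / Vd = 788.0 / 251 = 3.139 mg/L
C = C₀ · e^(−k·t) = 3.139 × e^(−0.05470 × 27.7)
  = 3.139 × 0.2198 = 0.6900 mg/L

0.690 mg/L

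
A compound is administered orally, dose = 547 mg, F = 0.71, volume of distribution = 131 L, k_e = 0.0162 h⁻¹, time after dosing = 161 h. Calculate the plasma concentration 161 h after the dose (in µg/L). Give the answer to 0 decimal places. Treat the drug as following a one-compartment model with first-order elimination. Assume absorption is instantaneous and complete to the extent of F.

218 µg/L

Amount reaching circulation = F × Dose = 0.71 × 547.0 = 388.4 mg
C₀ = F·Dose / Vd = 388.4 / 131 = 2.965 mg/L
C = C₀ · e^(−k·t) = 2.965 × e^(−0.01620 × 161)
  = 2.965 × 0.07367 = 0.2184 mg/L
Convert: 0.2184 mg/L × 1000 = 218.4 µg/L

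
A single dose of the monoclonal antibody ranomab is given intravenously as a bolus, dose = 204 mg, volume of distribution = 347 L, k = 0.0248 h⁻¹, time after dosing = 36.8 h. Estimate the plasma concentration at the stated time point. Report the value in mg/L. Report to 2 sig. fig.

C₀ = Dose / Vd = 204.0 / 347 = 0.5879 mg/L
C = C₀ · e^(−k·t) = 0.5879 × e^(−0.02480 × 36.8)
  = 0.5879 × 0.4015 = 0.2360 mg/L

0.24 mg/L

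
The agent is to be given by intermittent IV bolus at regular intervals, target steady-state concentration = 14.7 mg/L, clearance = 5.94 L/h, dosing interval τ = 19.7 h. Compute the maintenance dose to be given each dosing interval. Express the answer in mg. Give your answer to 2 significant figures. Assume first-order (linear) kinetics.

At steady state, Dose/τ = Css × CL.
Dose = Css × CL × τ = 14.7 × 5.940 × 19.7 = 1720 mg

1700 mg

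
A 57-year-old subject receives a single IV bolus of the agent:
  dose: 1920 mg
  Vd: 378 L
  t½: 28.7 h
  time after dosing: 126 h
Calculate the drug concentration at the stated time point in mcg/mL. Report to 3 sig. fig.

0.242 mcg/mL

C₀ = Dose / Vd = 1920 / 378 = 5.079 mg/L
k = ln2 / t½ = 0.693147 / 28.7 = 0.02415 h⁻¹
C = C₀ · e^(−k·t) = 5.079 × e^(−0.02415 × 126)
  = 5.079 × 0.04770 = 0.2423 mg/L
(0.2423 mg/L = 0.2423 mcg/mL)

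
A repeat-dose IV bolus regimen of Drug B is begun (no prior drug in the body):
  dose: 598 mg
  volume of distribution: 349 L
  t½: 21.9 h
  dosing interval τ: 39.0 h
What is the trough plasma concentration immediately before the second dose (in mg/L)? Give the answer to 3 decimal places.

C₀ per dose = Dose / Vd = 598 / 349 = 1.713 mg/L
k = ln2 / t½ = 0.693147 / 21.9 = 0.03165 h⁻¹
Fraction remaining after one interval: r = e^(−kτ) = e^(−0.03165 × 39.0) = 0.2910
Before dose 2, 1 dose has been given (aged 1τ).
C_trough = C₀ × r = 1.713 × 0.2910 = 0.4985 mg/L

0.499 mg/L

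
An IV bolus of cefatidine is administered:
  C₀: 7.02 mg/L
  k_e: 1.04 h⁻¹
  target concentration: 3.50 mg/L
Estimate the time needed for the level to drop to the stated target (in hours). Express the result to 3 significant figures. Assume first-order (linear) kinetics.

t = ln(C₀ / C) / k = ln(7.020 / 3.50) / 1.040
  = ln(2.006) / 1.040 = 0.6961 / 1.040 = 0.6693 h

0.669 h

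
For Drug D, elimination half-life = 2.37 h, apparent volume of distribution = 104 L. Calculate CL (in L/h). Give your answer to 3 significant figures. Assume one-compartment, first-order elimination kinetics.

30.4 L/h

k = ln2 / t½ = 0.693147 / 2.37 = 0.2925 h⁻¹
CL = k × Vd = 0.2925 × 104 = 30.42 L/h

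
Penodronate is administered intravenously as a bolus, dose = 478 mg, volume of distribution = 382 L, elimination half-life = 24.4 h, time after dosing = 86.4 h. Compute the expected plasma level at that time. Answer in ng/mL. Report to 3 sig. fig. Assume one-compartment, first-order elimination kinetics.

108 ng/mL

C₀ = Dose / Vd = 478.0 / 382 = 1.251 mg/L
k = ln2 / t½ = 0.693147 / 24.4 = 0.02841 h⁻¹
C = C₀ · e^(−k·t) = 1.251 × e^(−0.02841 × 86.4)
  = 1.251 × 0.08590 = 0.1075 mg/L
Convert: 0.1075 mg/L × 1000 = 107.5 ng/mL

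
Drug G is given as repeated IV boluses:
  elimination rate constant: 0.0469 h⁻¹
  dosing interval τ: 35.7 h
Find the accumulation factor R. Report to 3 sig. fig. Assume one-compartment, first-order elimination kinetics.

1.23

e^(−kτ) = e^(−0.04690 × 35.7) = 0.1874
Accumulation ratio R = 1 / (1 − e^(−kτ)) = 1 / (1 − 0.1874) = 1.231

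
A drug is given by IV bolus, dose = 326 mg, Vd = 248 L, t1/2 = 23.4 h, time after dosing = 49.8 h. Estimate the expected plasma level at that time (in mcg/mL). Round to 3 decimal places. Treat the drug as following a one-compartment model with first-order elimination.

0.301 mcg/mL

C₀ = Dose / Vd = 326.0 / 248 = 1.315 mg/L
k = ln2 / t½ = 0.693147 / 23.4 = 0.02962 h⁻¹
C = C₀ · e^(−k·t) = 1.315 × e^(−0.02962 × 49.8)
  = 1.315 × 0.2288 = 0.3009 mg/L
(0.3009 mg/L = 0.3009 mcg/mL)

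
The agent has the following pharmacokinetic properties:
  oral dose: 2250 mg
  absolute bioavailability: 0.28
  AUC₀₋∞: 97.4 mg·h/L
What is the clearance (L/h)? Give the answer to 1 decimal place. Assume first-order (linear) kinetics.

6.5 L/h

CL = F·Dose / AUC = 0.28 × 2250 / 97.4 = 6.468 L/h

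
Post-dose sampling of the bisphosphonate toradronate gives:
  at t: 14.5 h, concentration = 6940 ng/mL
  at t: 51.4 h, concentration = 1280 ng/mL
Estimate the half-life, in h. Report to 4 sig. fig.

k = ln(C₁/C₂) / (t₂ − t₁) = ln(6940/1280) / (51.4 − 14.5)
  = 1.690 / 36.90 = 0.04580 h⁻¹
t½ = ln2 / k = 0.693147 / 0.04580 = 15.13 h

15.13 h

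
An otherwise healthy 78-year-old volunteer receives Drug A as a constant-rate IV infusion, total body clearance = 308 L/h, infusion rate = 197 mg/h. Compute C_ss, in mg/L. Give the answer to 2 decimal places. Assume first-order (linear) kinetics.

0.64 mg/L

At steady state Css = R₀ / CL = 197 / 308.0 = 0.6396 mg/L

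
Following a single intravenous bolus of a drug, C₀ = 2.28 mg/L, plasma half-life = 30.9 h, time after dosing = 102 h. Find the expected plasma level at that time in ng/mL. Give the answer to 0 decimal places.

k = ln2 / t½ = 0.693147 / 30.9 = 0.02243 h⁻¹
C = C₀ · e^(−k·t) = 2.280 × e^(−0.02243 × 102)
  = 2.280 × 0.1015 = 0.2314 mg/L
Convert: 0.2314 mg/L × 1000 = 231.4 ng/mL

231 ng/mL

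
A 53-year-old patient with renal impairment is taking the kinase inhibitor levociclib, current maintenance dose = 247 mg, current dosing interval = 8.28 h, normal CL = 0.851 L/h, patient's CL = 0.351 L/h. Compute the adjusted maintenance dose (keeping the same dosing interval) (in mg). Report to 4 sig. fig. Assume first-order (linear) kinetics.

101.9 mg

To keep the same average steady-state level, dosing rate must scale with clearance.
CL ratio = 0.351 / 0.851 = 0.4125
New dose (same interval) = 247 × 0.4125 = 101.9 mg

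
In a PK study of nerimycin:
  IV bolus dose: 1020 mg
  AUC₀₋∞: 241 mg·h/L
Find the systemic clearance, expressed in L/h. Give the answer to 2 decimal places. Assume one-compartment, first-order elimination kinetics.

CL = Dose / AUC = 1020 / 241 = 4.232 L/h

4.23 L/h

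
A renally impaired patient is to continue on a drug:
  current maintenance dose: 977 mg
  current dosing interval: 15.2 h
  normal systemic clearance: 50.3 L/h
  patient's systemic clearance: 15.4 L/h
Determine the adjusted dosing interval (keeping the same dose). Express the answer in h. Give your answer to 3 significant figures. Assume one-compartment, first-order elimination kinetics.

To keep the same average steady-state level, dosing rate must scale with clearance.
CL ratio = 15.4 / 50.3 = 0.3062
New interval (same dose) = 15.2 / 0.3062 = 49.64 h

49.6 h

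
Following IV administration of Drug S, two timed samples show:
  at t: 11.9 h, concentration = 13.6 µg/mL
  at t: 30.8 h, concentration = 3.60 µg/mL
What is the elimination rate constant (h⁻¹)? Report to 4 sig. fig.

k = ln(C₁/C₂) / (t₂ − t₁) = ln(13.6/3.60) / (30.8 − 11.9)
  = 1.329 / 18.90 = 0.07032 h⁻¹

0.07032 h⁻¹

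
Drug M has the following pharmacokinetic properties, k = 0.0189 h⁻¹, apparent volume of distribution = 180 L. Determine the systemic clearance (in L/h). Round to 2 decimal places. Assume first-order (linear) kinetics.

3.40 L/h

CL = k × Vd = 0.0189 × 180 = 3.402 L/h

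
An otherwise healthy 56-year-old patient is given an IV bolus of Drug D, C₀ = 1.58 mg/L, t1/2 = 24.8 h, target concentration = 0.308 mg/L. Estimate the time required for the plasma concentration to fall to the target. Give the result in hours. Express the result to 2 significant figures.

59 h

k = ln2 / t½ = 0.693147 / 24.8 = 0.02795 h⁻¹
t = ln(C₀ / C) / k = ln(1.580 / 0.308) / 0.02795
  = ln(5.130) / 0.02795 = 1.635 / 0.02795 = 58.50 h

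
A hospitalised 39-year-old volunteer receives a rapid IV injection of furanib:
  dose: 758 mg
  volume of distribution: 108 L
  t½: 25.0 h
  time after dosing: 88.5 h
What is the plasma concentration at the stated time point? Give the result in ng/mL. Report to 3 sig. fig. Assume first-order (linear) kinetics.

C₀ = Dose / Vd = 758.0 / 108 = 7.019 mg/L
k = ln2 / t½ = 0.693147 / 25.0 = 0.02773 h⁻¹
C = C₀ · e^(−k·t) = 7.019 × e^(−0.02773 × 88.5)
  = 7.019 × 0.08594 = 0.6032 mg/L
Convert: 0.6032 mg/L × 1000 = 603.2 ng/mL

603 ng/mL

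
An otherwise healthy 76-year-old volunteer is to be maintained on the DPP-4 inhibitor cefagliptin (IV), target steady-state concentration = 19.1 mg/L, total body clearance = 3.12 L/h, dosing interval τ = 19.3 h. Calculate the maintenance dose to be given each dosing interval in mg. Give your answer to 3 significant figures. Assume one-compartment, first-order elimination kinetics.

1150 mg

At steady state, Dose/τ = Css × CL.
Dose = Css × CL × τ = 19.1 × 3.120 × 19.3 = 1150 mg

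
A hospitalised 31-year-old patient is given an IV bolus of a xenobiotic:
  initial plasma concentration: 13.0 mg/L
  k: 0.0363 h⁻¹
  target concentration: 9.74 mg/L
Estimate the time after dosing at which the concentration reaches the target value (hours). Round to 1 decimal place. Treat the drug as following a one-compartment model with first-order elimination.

8.0 h

t = ln(C₀ / C) / k = ln(13.00 / 9.74) / 0.03630
  = ln(1.335) / 0.03630 = 0.2889 / 0.03630 = 7.959 h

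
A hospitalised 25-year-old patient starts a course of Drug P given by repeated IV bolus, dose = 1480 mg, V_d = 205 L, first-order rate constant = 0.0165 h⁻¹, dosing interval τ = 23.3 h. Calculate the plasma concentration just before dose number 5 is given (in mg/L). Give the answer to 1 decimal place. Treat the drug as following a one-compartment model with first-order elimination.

12.1 mg/L

C₀ per dose = Dose / Vd = 1480 / 205 = 7.220 mg/L
Fraction remaining after one interval: r = e^(−kτ) = e^(−0.01650 × 23.3) = 0.6808
Before dose 5, 4 doses have been given (aged 1τ, 2τ, 3τ, 4τ).
C_trough = C₀ × (r + r² + … + r^4) = C₀ × r(1−r^4)/(1−r)
        = 7.220 × 0.6808 × (1 − 0.2148) / (1 − 0.6808) = 12.09 mg/L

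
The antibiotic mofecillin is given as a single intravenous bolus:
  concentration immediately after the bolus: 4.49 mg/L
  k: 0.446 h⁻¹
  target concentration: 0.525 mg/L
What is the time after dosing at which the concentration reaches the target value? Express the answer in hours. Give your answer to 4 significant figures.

t = ln(C₀ / C) / k = ln(4.490 / 0.525) / 0.4460
  = ln(8.552) / 0.4460 = 2.146 / 0.4460 = 4.812 h

4.812 h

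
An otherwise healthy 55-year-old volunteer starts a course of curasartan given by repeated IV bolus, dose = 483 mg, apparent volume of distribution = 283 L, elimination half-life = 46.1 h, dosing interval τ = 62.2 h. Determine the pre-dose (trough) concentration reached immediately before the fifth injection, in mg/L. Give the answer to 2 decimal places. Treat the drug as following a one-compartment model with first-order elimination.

1.08 mg/L

C₀ per dose = Dose / Vd = 483 / 283 = 1.707 mg/L
k = ln2 / t½ = 0.693147 / 46.1 = 0.01504 h⁻¹
Fraction remaining after one interval: r = e^(−kτ) = e^(−0.01504 × 62.2) = 0.3924
Before dose 5, 4 doses have been given (aged 1τ, 2τ, 3τ, 4τ).
C_trough = C₀ × (r + r² + … + r^4) = C₀ × r(1−r^4)/(1−r)
        = 1.707 × 0.3924 × (1 − 0.02371) / (1 − 0.3924) = 1.076 mg/L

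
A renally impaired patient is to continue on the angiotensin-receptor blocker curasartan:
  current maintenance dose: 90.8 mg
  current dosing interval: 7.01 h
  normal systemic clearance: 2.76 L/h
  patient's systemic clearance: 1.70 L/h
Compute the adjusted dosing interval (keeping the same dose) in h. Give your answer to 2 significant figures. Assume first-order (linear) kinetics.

To keep the same average steady-state level, dosing rate must scale with clearance.
CL ratio = 1.70 / 2.76 = 0.6159
New interval (same dose) = 7.01 / 0.6159 = 11.38 h

11 h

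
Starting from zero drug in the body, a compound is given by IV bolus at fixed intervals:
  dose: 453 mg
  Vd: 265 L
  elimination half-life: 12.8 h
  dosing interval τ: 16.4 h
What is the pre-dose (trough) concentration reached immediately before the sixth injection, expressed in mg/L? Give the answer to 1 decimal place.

C₀ per dose = Dose / Vd = 453 / 265 = 1.709 mg/L
k = ln2 / t½ = 0.693147 / 12.8 = 0.05415 h⁻¹
Fraction remaining after one interval: r = e^(−kτ) = e^(−0.05415 × 16.4) = 0.4115
Before dose 6, 5 doses have been given (aged 1τ, 2τ, 3τ, 4τ, 5τ).
C_trough = C₀ × (r + r² + … + r^5) = C₀ × r(1−r^5)/(1−r)
        = 1.709 × 0.4115 × (1 − 0.01180) / (1 − 0.4115) = 1.181 mg/L

1.2 mg/L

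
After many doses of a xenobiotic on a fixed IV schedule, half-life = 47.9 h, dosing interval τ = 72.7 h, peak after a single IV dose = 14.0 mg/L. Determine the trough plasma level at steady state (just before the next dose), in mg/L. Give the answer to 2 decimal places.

k = ln2 / t½ = 0.693147 / 47.9 = 0.01447 h⁻¹
e^(−kτ) = e^(−0.01447 × 72.7) = 0.3492
Accumulation ratio R = 1 / (1 − e^(−kτ)) = 1 / (1 − 0.3492) = 1.537
Steady-state trough = C₀ × R × e^(−kτ) = 14.0 × 1.537 × 0.3492 = 7.514 mg/L

7.51 mg/L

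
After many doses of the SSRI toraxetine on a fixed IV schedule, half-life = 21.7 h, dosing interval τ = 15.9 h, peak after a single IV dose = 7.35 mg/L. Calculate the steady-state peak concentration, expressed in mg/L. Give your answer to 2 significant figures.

k = ln2 / t½ = 0.693147 / 21.7 = 0.03194 h⁻¹
e^(−kτ) = e^(−0.03194 × 15.9) = 0.6018
Accumulation ratio R = 1 / (1 − e^(−kτ)) = 1 / (1 − 0.6018) = 2.511
Steady-state peak = C₀ × R = 7.35 × 2.511 = 18.46 mg/L

18 mg/L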